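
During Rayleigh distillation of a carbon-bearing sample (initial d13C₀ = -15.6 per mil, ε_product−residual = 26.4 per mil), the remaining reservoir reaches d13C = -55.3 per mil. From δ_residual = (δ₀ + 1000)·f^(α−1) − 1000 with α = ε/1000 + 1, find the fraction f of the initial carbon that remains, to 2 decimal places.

α − 1 = ε/1000 = 0.0264
(δ_res + 1000)/(δ₀ + 1000) = (-55.3 + 1000)/(-15.6 + 1000) = 944.7/984.4 = 0.959671
f = 0.959671^(1/0.0264) = exp(ln(0.959671)/0.0264) = exp(-0.04116/0.0264)
f = exp(-1.5593) = 0.2103

0.21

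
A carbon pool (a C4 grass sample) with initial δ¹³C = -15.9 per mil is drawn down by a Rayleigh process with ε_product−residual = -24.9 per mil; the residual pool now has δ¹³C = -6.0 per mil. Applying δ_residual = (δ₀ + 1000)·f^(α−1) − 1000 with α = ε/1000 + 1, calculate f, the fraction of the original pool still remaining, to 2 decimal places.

α − 1 = ε/1000 = -0.0249
(δ_res + 1000)/(δ₀ + 1000) = (-6.0 + 1000)/(-15.9 + 1000) = 994.0/984.1 = 1.010060
f = 1.010060^(1/-0.0249) = exp(ln(1.010060)/-0.0249) = exp(0.01001/-0.0249)
f = exp(-0.4020) = 0.6690

0.67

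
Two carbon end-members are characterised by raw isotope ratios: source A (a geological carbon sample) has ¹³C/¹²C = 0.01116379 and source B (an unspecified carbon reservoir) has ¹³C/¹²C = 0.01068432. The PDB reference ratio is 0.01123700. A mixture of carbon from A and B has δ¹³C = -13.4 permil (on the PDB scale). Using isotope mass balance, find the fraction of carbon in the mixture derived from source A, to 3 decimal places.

δ_A = (0.01116379/0.01123700 − 1)×1000 = (0.993485 − 1)×1000 = -6.515 permil
δ_B = (0.01068432/0.01123700 − 1)×1000 = (0.950816 − 1)×1000 = -49.184 permil
f_A = (δ_mix − δ_B)/(δ_A − δ_B) = (-13.4 − (-49.184))/(-6.515 − (-49.184))
f_A = 35.784 / 42.669 = 0.8386

0.839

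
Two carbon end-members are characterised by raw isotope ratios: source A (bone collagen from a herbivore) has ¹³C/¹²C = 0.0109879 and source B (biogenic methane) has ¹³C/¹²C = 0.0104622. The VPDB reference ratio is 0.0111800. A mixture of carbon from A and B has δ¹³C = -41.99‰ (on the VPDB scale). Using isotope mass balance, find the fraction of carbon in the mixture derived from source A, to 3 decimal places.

δ_A = (0.0109879/0.0111800 − 1)×1000 = (0.982818 − 1)×1000 = -17.182‰
δ_B = (0.0104622/0.0111800 − 1)×1000 = (0.935796 − 1)×1000 = -64.204‰
f_A = (δ_mix − δ_B)/(δ_A − δ_B) = (-41.99 − (-64.204))/(-17.182 − (-64.204))
f_A = 22.214 / 47.021 = 0.4724

0.472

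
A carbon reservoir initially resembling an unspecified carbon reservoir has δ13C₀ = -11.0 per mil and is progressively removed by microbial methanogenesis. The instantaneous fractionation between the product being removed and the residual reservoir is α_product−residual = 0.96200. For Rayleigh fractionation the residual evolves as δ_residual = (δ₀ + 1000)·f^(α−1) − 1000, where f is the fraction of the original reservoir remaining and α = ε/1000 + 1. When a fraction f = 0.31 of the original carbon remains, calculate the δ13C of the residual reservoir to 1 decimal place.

34.0 per mil

Rayleigh residual: δ_res = (δ₀ + 1000)·f^(α−1) − 1000
α − 1 = -0.03800
f^(α−1) = 0.31^(-0.03800) = 1.045510
δ_res = (-11.0 + 1000) × 1.045510 − 1000 = 1034.010 − 1000 = 34.01 per mil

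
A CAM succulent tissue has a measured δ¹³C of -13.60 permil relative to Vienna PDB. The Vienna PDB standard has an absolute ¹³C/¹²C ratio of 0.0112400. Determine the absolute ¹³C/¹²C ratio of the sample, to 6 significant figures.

0.0110871

R_sample = R_standard × (δ¹³C/1000 + 1)
R_sample = 0.0112400 × (-13.60/1000 + 1) = 0.0112400 × 0.986400
R_sample = 0.0110871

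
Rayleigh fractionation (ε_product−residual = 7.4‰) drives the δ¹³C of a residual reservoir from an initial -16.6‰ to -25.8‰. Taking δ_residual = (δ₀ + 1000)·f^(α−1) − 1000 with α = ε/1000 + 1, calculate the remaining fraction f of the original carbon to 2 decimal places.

α − 1 = ε/1000 = 0.0074
(δ_res + 1000)/(δ₀ + 1000) = (-25.8 + 1000)/(-16.6 + 1000) = 974.2/983.4 = 0.990645
f = 0.990645^(1/0.0074) = exp(ln(0.990645)/0.0074) = exp(-0.00940/0.0074)
f = exp(-1.2702) = 0.2808

0.28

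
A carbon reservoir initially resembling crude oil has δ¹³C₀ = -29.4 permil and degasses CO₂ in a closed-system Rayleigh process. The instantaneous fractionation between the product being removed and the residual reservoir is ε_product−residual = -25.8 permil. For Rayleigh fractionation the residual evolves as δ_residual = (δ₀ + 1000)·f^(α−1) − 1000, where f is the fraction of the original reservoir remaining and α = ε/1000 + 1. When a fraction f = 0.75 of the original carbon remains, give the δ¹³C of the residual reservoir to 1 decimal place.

-22.2 permil

Rayleigh residual: δ_res = (δ₀ + 1000)·f^(α−1) − 1000
α = ε/1000 + 1 = 0.97420, so α − 1 = -0.02580
f^(α−1) = 0.75^(-0.02580) = 1.007450
δ_res = (-29.4 + 1000) × 1.007450 − 1000 = 977.831 − 1000 = -22.17 permil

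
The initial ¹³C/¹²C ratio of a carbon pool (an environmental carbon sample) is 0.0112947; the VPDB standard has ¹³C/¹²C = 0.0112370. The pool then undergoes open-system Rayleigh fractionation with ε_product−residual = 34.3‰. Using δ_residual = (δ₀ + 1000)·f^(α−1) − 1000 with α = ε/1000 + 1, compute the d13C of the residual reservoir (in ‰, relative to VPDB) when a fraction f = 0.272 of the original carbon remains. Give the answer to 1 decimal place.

-38.8‰

δ₀ = (0.0112947/0.0112370 − 1)×1000 = (1.005135 − 1)×1000 = 5.135‰
α − 1 = ε/1000 = 0.0343
f^(α−1) = 0.272^(0.0343) = 0.956325
δ_res = (5.135 + 1000) × 0.956325 − 1000 = 961.236 − 1000 = -38.76‰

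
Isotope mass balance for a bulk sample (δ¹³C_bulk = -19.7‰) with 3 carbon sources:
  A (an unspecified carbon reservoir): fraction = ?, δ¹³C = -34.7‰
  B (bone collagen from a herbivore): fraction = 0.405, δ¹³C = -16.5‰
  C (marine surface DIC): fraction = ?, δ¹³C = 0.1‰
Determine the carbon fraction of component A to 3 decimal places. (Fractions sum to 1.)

0.376

Let f_A and f_C be the unknown fractions; fractions sum to 1 so f_A + f_C = 0.595.
Mass balance: Σ fᵢ·δᵢ = δ_bulk ⇒ f_A·(-34.7) + f_C·(0.1) = -19.7 − (-6.683) = -13.017
Substitute f_C = 0.595 − f_A:
f_A·(-34.7 − 0.1) = -13.017 − 0.595×(0.1) = -13.077
f_A = -13.077 / -34.8 = 0.3758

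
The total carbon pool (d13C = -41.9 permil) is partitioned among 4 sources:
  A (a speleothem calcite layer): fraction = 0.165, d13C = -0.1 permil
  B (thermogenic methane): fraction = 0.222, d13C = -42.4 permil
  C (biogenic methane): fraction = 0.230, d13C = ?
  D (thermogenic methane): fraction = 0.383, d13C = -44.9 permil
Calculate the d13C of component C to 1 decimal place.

-66.4 permil

Isotope mass balance: δ_bulk = Σ fᵢ·δᵢ.
-41.9 = 0.165×(-0.1) + 0.222×(-42.4) + 0.230×δ_C + 0.383×(-44.9)
0.230·δ_C = -41.9 − (-26.626) = -15.274
δ_C = -15.274 / 0.230 = -66.41 permil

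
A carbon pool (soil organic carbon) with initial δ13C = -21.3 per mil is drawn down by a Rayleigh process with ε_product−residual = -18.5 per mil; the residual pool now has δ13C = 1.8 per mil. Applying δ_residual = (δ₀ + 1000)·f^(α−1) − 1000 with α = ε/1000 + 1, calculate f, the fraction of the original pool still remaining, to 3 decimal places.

α − 1 = ε/1000 = -0.0185
(δ_res + 1000)/(δ₀ + 1000) = (1.8 + 1000)/(-21.3 + 1000) = 1001.8/978.7 = 1.023603
f = 1.023603^(1/-0.0185) = exp(ln(1.023603)/-0.0185) = exp(0.02333/-0.0185)
f = exp(-1.2610) = 0.2834

0.283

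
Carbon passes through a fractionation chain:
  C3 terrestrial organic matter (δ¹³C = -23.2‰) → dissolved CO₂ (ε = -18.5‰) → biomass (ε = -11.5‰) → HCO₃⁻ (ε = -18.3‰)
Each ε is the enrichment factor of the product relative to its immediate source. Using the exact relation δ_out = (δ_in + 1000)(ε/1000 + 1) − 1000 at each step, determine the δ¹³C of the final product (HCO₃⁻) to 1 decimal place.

step 1: δ = (-23.20 + 1000)·(-18.5/1000 + 1) − 1000 = -41.27‰
step 2: δ = (-41.27 + 1000)·(-11.5/1000 + 1) − 1000 = -52.30‰
step 3: δ = (-52.30 + 1000)·(-18.3/1000 + 1) − 1000 = -69.64‰

-69.6‰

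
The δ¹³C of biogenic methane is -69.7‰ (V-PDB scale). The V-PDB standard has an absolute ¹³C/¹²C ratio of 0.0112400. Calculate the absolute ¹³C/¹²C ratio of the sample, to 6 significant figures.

0.0104566

R_sample = R_standard × (δ¹³C/1000 + 1)
R_sample = 0.0112400 × (-69.7/1000 + 1) = 0.0112400 × 0.930300
R_sample = 0.0104566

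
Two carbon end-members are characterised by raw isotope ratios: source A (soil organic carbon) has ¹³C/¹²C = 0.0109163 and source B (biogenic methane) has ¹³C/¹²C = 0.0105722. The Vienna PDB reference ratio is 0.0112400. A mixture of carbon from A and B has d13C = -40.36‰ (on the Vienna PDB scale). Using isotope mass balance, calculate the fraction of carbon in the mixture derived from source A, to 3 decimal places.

0.622

δ_A = (0.0109163/0.0112400 − 1)×1000 = (0.971201 − 1)×1000 = -28.799‰
δ_B = (0.0105722/0.0112400 − 1)×1000 = (0.940587 − 1)×1000 = -59.413‰
f_A = (δ_mix − δ_B)/(δ_A − δ_B) = (-40.36 − (-59.413))/(-28.799 − (-59.413))
f_A = 19.053 / 30.614 = 0.6224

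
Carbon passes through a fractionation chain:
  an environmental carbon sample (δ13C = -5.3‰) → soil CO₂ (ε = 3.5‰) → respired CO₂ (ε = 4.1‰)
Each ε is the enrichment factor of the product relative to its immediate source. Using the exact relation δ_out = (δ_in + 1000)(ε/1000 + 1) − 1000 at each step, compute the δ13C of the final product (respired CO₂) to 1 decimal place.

2.3‰

step 1: δ = (-5.30 + 1000)·(3.5/1000 + 1) − 1000 = -1.82‰
step 2: δ = (-1.82 + 1000)·(4.1/1000 + 1) − 1000 = 2.27‰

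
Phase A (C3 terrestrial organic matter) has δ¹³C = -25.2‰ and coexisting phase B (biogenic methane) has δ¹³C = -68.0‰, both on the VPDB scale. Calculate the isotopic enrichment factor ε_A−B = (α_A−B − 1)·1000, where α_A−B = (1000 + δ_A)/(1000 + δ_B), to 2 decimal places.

α_A−B = (1000 + -25.2) / (1000 + -68.0) = 974.8 / 932.0 = 1.045923
ε_A−B = (1.045923 − 1) × 1000 = 45.923‰
(The approximation ε ≈ δ_A − δ_B would give 42.8‰.)

45.92‰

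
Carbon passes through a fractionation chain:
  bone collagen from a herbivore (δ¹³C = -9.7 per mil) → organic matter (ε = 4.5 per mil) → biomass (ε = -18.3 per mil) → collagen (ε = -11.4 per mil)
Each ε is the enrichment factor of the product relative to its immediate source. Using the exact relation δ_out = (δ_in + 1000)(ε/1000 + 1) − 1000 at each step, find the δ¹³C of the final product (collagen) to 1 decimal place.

-34.6 per mil

step 1: δ = (-9.70 + 1000)·(4.5/1000 + 1) − 1000 = -5.24 per mil
step 2: δ = (-5.24 + 1000)·(-18.3/1000 + 1) − 1000 = -23.45 per mil
step 3: δ = (-23.45 + 1000)·(-11.4/1000 + 1) − 1000 = -34.58 per mil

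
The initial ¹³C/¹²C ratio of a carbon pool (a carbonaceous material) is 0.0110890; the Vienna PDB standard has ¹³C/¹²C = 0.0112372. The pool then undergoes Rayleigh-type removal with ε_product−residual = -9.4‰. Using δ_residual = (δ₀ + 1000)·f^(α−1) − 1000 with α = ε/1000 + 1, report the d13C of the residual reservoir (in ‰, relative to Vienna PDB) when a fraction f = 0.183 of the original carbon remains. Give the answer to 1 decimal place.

δ₀ = (0.0110890/0.0112372 − 1)×1000 = (0.986812 − 1)×1000 = -13.188‰
α − 1 = ε/1000 = -0.0094
f^(α−1) = 0.183^(-0.0094) = 1.016092
δ_res = (-13.188 + 1000) × 1.016092 − 1000 = 1002.691 − 1000 = 2.69‰

2.7‰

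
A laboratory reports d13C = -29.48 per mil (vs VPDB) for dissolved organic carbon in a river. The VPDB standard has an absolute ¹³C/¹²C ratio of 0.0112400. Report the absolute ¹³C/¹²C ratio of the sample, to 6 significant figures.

0.0109086

R_sample = R_standard × (d13C/1000 + 1)
R_sample = 0.0112400 × (-29.48/1000 + 1) = 0.0112400 × 0.970520
R_sample = 0.0109086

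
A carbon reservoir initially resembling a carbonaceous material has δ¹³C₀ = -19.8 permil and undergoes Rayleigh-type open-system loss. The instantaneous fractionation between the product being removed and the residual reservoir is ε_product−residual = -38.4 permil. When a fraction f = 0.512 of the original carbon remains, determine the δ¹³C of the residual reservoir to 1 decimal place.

Rayleigh residual: δ_res = (δ₀ + 1000)·f^(α−1) − 1000
α = ε/1000 + 1 = 0.96160, so α − 1 = -0.03840
f^(α−1) = 0.512^(-0.03840) = 1.026039
δ_res = (-19.8 + 1000) × 1.026039 − 1000 = 1005.724 − 1000 = 5.72 permil

5.7 permil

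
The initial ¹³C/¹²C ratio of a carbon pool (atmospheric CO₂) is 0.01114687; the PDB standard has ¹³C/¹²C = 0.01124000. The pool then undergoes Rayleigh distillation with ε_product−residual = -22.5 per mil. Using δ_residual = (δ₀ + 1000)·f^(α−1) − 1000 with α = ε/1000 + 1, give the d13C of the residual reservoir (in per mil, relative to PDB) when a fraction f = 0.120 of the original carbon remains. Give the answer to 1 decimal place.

40.2 per mil

δ₀ = (0.01114687/0.01124000 − 1)×1000 = (0.991714 − 1)×1000 = -8.286 per mil
α − 1 = ε/1000 = -0.0225
f^(α−1) = 0.120^(-0.0225) = 1.048862
δ_res = (-8.286 + 1000) × 1.048862 − 1000 = 1040.172 − 1000 = 40.17 per mil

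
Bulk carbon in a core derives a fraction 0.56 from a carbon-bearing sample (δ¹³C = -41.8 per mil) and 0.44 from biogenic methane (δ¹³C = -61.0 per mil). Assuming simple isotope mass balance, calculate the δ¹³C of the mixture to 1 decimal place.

δ_mix = f_A·δ_A + f_B·δ_B
δ_mix = 0.56 × (-41.8) + 0.44 × (-61.0)
δ_mix = -23.41 + -26.84 = -50.25 per mil

-50.2 per mil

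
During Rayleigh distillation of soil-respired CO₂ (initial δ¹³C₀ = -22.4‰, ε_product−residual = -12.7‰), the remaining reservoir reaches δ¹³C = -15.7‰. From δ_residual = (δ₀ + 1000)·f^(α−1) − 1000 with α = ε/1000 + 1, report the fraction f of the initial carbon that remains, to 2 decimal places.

0.58

α − 1 = ε/1000 = -0.0127
(δ_res + 1000)/(δ₀ + 1000) = (-15.7 + 1000)/(-22.4 + 1000) = 984.3/977.6 = 1.006854
f = 1.006854^(1/-0.0127) = exp(ln(1.006854)/-0.0127) = exp(0.00683/-0.0127)
f = exp(-0.5378) = 0.5840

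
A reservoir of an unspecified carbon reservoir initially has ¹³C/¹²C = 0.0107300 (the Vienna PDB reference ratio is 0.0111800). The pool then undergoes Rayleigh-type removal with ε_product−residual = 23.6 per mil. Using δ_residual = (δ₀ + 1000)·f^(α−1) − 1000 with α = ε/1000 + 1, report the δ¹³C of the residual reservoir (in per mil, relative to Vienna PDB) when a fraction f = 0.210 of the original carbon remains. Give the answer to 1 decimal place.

-75.0 per mil

δ₀ = (0.0107300/0.0111800 − 1)×1000 = (0.959750 − 1)×1000 = -40.250 per mil
α − 1 = ε/1000 = 0.0236
f^(α−1) = 0.210^(0.0236) = 0.963839
δ_res = (-40.250 + 1000) × 0.963839 − 1000 = 925.044 − 1000 = -74.96 per mil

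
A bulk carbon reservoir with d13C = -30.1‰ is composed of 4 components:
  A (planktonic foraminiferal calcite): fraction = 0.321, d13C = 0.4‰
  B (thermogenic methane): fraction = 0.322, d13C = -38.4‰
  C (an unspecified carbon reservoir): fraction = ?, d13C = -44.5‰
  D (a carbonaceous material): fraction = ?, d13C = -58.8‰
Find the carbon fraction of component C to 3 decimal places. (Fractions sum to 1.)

Let f_C and f_D be the unknown fractions; fractions sum to 1 so f_C + f_D = 0.357.
Mass balance: Σ fᵢ·δᵢ = δ_bulk ⇒ f_C·(-44.5) + f_D·(-58.8) = -30.1 − (-12.236) = -17.864
Substitute f_D = 0.357 − f_C:
f_C·(-44.5 − -58.8) = -17.864 − 0.357×(-58.8) = 3.128
f_C = 3.128 / 14.3 = 0.2187

0.219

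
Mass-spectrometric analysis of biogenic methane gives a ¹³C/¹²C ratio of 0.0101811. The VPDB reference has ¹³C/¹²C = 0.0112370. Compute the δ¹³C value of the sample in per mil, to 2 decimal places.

δ¹³C = (R_sample / R_standard − 1) × 1000
R_sample / R_standard = 0.0101811 / 0.0112370 = 0.906034
δ¹³C = (0.906034 − 1) × 1000 = -93.966 per mil

-93.97 per mil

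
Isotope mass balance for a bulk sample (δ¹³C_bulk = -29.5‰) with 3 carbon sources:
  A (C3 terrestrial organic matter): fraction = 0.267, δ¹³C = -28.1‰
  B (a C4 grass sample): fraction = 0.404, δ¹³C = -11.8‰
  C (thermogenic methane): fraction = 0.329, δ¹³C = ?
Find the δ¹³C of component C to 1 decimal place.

-52.4‰

Isotope mass balance: δ_bulk = Σ fᵢ·δᵢ.
-29.5 = 0.267×(-28.1) + 0.404×(-11.8) + 0.329×δ_C
0.329·δ_C = -29.5 − (-12.270) = -17.230
δ_C = -17.230 / 0.329 = -52.37‰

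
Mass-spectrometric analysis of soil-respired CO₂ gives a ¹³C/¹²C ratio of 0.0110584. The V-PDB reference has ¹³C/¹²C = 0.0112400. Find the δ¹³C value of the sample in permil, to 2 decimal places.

δ¹³C = (R_sample / R_standard − 1) × 1000
R_sample / R_standard = 0.0110584 / 0.0112400 = 0.983843
δ¹³C = (0.983843 − 1) × 1000 = -16.157 permil

-16.16 permil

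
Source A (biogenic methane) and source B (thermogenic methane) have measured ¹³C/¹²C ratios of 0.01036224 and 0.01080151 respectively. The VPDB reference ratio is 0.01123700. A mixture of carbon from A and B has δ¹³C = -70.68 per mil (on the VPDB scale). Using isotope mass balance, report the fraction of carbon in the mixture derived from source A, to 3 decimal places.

δ_A = (0.01036224/0.01123700 − 1)×1000 = (0.922154 − 1)×1000 = -77.846 per mil
δ_B = (0.01080151/0.01123700 − 1)×1000 = (0.961245 − 1)×1000 = -38.755 per mil
f_A = (δ_mix − δ_B)/(δ_A − δ_B) = (-70.68 − (-38.755))/(-77.846 − (-38.755))
f_A = -31.925 / -39.091 = 0.8167

0.817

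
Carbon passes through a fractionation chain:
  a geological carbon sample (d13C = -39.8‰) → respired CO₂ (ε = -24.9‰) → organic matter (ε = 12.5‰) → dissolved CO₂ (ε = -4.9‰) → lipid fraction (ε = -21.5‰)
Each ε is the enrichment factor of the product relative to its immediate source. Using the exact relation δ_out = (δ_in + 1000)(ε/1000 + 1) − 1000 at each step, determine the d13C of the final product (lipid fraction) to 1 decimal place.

-76.9‰

step 1: δ = (-39.80 + 1000)·(-24.9/1000 + 1) − 1000 = -63.71‰
step 2: δ = (-63.71 + 1000)·(12.5/1000 + 1) − 1000 = -52.01‰
step 3: δ = (-52.01 + 1000)·(-4.9/1000 + 1) − 1000 = -56.65‰
step 4: δ = (-56.65 + 1000)·(-21.5/1000 + 1) − 1000 = -76.93‰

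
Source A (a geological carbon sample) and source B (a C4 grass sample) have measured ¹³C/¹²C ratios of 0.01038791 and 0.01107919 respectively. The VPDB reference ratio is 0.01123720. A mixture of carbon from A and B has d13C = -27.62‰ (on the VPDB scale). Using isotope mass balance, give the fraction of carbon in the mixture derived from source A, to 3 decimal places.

δ_A = (0.01038791/0.01123720 − 1)×1000 = (0.924422 − 1)×1000 = -75.578‰
δ_B = (0.01107919/0.01123720 − 1)×1000 = (0.985939 − 1)×1000 = -14.061‰
f_A = (δ_mix − δ_B)/(δ_A − δ_B) = (-27.62 − (-14.061))/(-75.578 − (-14.061))
f_A = -13.559 / -61.517 = 0.2204

0.220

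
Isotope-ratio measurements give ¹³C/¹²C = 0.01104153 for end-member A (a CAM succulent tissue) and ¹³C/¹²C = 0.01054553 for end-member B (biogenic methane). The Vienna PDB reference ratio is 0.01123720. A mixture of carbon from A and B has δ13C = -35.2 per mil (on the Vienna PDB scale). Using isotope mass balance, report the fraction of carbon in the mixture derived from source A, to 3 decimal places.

δ_A = (0.01104153/0.01123720 − 1)×1000 = (0.982587 − 1)×1000 = -17.413 per mil
δ_B = (0.01054553/0.01123720 − 1)×1000 = (0.938448 − 1)×1000 = -61.552 per mil
f_A = (δ_mix − δ_B)/(δ_A − δ_B) = (-35.2 − (-61.552))/(-17.413 − (-61.552))
f_A = 26.352 / 44.139 = 0.5970

0.597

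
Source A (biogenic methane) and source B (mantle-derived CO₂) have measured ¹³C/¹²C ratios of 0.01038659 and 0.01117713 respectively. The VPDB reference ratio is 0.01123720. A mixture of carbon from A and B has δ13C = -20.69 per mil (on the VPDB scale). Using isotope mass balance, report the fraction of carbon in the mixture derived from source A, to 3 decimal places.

δ_A = (0.01038659/0.01123720 − 1)×1000 = (0.924304 − 1)×1000 = -75.696 per mil
δ_B = (0.01117713/0.01123720 − 1)×1000 = (0.994654 − 1)×1000 = -5.346 per mil
f_A = (δ_mix − δ_B)/(δ_A − δ_B) = (-20.69 − (-5.346))/(-75.696 − (-5.346))
f_A = -15.344 / -70.350 = 0.2181

0.218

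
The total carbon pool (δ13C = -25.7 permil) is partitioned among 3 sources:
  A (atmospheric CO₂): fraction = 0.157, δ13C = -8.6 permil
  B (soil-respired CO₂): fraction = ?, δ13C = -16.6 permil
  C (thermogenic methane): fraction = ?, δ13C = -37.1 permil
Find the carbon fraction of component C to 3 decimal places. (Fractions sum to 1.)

0.505

Let f_C and f_B be the unknown fractions; fractions sum to 1 so f_C + f_B = 0.843.
Mass balance: Σ fᵢ·δᵢ = δ_bulk ⇒ f_C·(-37.1) + f_B·(-16.6) = -25.7 − (-1.350) = -24.350
Substitute f_B = 0.843 − f_C:
f_C·(-37.1 − -16.6) = -24.350 − 0.843×(-16.6) = -10.356
f_C = -10.356 / -20.5 = 0.5052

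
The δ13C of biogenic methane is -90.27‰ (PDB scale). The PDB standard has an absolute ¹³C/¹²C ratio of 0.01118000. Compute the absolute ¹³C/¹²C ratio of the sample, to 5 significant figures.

0.010171

R_sample = R_standard × (δ13C/1000 + 1)
R_sample = 0.01118000 × (-90.27/1000 + 1) = 0.01118000 × 0.909730
R_sample = 0.0101708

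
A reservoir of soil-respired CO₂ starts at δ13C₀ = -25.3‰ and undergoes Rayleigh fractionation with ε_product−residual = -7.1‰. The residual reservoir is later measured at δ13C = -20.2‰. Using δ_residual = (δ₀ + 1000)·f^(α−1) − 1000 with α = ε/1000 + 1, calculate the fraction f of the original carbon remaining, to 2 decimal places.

0.48

α − 1 = ε/1000 = -0.0071
(δ_res + 1000)/(δ₀ + 1000) = (-20.2 + 1000)/(-25.3 + 1000) = 979.8/974.7 = 1.005232
f = 1.005232^(1/-0.0071) = exp(ln(1.005232)/-0.0071) = exp(0.00522/-0.0071)
f = exp(-0.7350) = 0.4795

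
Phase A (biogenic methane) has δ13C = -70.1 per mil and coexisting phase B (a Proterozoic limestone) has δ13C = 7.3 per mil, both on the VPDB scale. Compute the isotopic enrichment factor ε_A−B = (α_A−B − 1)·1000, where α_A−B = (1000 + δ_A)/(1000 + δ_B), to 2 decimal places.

α_A−B = (1000 + -70.1) / (1000 + 7.3) = 929.9 / 1007.3 = 0.923161
ε_A−B = (0.923161 − 1) × 1000 = -76.839 per mil
(The approximation ε ≈ δ_A − δ_B would give -77.4 per mil.)

-76.84 per mil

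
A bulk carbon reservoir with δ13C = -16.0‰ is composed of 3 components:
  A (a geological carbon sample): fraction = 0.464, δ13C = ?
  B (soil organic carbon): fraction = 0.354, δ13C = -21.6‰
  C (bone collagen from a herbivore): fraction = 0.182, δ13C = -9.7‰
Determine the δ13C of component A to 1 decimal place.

-14.2‰

Isotope mass balance: δ_bulk = Σ fᵢ·δᵢ.
-16.0 = 0.464×δ_A + 0.354×(-21.6) + 0.182×(-9.7)
0.464·δ_A = -16.0 − (-9.412) = -6.588
δ_A = -6.588 / 0.464 = -14.20‰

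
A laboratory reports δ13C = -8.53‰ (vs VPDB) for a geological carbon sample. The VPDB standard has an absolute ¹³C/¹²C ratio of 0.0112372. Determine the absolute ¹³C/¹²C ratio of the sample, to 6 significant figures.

R_sample = R_standard × (δ13C/1000 + 1)
R_sample = 0.0112372 × (-8.53/1000 + 1) = 0.0112372 × 0.991470
R_sample = 0.0111413

0.0111413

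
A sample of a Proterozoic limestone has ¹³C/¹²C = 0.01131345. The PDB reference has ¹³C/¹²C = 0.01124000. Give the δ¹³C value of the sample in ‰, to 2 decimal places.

δ¹³C = (R_sample / R_standard − 1) × 1000
R_sample / R_standard = 0.01131345 / 0.01124000 = 1.006535
δ¹³C = (1.006535 − 1) × 1000 = 6.535‰

6.53‰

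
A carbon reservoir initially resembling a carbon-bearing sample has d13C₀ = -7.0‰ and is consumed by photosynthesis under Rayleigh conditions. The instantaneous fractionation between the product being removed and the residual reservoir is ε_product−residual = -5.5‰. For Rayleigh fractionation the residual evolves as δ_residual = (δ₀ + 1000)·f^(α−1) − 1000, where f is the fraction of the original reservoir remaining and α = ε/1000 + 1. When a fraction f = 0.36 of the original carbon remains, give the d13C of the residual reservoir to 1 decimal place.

Rayleigh residual: δ_res = (δ₀ + 1000)·f^(α−1) − 1000
α = ε/1000 + 1 = 0.99450, so α − 1 = -0.00550
f^(α−1) = 0.36^(-0.00550) = 1.005635
δ_res = (-7.0 + 1000) × 1.005635 − 1000 = 998.595 − 1000 = -1.40‰

-1.4‰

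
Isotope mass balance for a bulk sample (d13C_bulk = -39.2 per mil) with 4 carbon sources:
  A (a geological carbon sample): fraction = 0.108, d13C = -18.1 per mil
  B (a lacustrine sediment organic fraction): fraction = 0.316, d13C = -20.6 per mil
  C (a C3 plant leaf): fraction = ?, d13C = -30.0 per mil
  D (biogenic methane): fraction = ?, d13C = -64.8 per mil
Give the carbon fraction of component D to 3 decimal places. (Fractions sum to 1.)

0.387

Let f_D and f_C be the unknown fractions; fractions sum to 1 so f_D + f_C = 0.576.
Mass balance: Σ fᵢ·δᵢ = δ_bulk ⇒ f_D·(-64.8) + f_C·(-30.0) = -39.2 − (-8.464) = -30.736
Substitute f_C = 0.576 − f_D:
f_D·(-64.8 − -30.0) = -30.736 − 0.576×(-30.0) = -13.456
f_D = -13.456 / -34.8 = 0.3867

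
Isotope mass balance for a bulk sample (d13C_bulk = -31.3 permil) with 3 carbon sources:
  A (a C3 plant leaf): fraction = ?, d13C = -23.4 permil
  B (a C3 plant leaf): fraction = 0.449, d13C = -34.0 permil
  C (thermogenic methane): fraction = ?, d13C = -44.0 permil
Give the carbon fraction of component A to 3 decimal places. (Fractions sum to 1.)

0.399

Let f_A and f_C be the unknown fractions; fractions sum to 1 so f_A + f_C = 0.551.
Mass balance: Σ fᵢ·δᵢ = δ_bulk ⇒ f_A·(-23.4) + f_C·(-44.0) = -31.3 − (-15.266) = -16.034
Substitute f_C = 0.551 − f_A:
f_A·(-23.4 − -44.0) = -16.034 − 0.551×(-44.0) = 8.210
f_A = 8.210 / 20.6 = 0.3985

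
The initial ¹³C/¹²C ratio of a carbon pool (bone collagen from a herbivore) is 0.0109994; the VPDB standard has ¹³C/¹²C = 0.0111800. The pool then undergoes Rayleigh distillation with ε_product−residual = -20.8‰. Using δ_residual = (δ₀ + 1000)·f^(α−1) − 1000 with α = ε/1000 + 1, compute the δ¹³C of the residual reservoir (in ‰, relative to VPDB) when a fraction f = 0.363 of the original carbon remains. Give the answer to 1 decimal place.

4.8‰

δ₀ = (0.0109994/0.0111800 − 1)×1000 = (0.983846 − 1)×1000 = -16.154‰
α − 1 = ε/1000 = -0.0208
f^(α−1) = 0.363^(-0.0208) = 1.021301
δ_res = (-16.154 + 1000) × 1.021301 − 1000 = 1004.803 − 1000 = 4.80‰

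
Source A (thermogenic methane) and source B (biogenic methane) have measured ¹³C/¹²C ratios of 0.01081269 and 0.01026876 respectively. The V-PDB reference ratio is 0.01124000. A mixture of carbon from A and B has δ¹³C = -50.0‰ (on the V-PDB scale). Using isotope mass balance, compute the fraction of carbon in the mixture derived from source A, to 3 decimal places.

0.752

δ_A = (0.01081269/0.01124000 − 1)×1000 = (0.961983 − 1)×1000 = -38.017‰
δ_B = (0.01026876/0.01124000 − 1)×1000 = (0.913591 − 1)×1000 = -86.409‰
f_A = (δ_mix − δ_B)/(δ_A − δ_B) = (-50.0 − (-86.409))/(-38.017 − (-86.409))
f_A = 36.409 / 48.392 = 0.7524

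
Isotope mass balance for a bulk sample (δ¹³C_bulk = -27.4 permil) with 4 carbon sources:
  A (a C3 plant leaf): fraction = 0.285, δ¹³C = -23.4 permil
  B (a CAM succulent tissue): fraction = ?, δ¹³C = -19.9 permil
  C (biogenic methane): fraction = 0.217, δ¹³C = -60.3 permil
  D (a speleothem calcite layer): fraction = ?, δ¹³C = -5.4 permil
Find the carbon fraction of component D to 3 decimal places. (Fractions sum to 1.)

0.156

Let f_D and f_B be the unknown fractions; fractions sum to 1 so f_D + f_B = 0.498.
Mass balance: Σ fᵢ·δᵢ = δ_bulk ⇒ f_D·(-5.4) + f_B·(-19.9) = -27.4 − (-19.754) = -7.646
Substitute f_B = 0.498 − f_D:
f_D·(-5.4 − -19.9) = -7.646 − 0.498×(-19.9) = 2.264
f_D = 2.264 / 14.5 = 0.1562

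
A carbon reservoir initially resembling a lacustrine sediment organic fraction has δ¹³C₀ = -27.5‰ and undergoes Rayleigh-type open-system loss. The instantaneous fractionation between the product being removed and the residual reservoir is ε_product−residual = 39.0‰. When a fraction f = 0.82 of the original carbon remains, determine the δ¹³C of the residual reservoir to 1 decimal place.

-35.0‰

Rayleigh residual: δ_res = (δ₀ + 1000)·f^(α−1) − 1000
α = ε/1000 + 1 = 1.03900, so α − 1 = 0.03900
f^(α−1) = 0.82^(0.03900) = 0.992290
δ_res = (-27.5 + 1000) × 0.992290 − 1000 = 965.002 − 1000 = -35.00‰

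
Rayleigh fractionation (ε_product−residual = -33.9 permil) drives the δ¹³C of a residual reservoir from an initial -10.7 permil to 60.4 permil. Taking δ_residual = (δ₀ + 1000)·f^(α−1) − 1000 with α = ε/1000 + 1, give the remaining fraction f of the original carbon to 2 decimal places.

α − 1 = ε/1000 = -0.0339
(δ_res + 1000)/(δ₀ + 1000) = (60.4 + 1000)/(-10.7 + 1000) = 1060.4/989.3 = 1.071869
f = 1.071869^(1/-0.0339) = exp(ln(1.071869)/-0.0339) = exp(0.06940/-0.0339)
f = exp(-2.0473) = 0.1291

0.13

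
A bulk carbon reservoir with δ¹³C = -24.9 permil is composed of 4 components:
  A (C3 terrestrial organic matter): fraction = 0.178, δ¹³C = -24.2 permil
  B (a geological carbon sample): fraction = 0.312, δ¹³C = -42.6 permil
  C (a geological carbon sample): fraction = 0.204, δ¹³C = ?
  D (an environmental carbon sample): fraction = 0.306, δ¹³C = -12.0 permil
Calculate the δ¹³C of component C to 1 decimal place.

-17.8 permil

Isotope mass balance: δ_bulk = Σ fᵢ·δᵢ.
-24.9 = 0.178×(-24.2) + 0.312×(-42.6) + 0.204×δ_C + 0.306×(-12.0)
0.204·δ_C = -24.9 − (-21.271) = -3.629
δ_C = -3.629 / 0.204 = -17.79 permil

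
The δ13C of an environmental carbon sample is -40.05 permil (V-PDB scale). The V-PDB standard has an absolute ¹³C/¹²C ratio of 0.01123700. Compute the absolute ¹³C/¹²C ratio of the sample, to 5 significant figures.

0.010787

R_sample = R_standard × (δ13C/1000 + 1)
R_sample = 0.01123700 × (-40.05/1000 + 1) = 0.01123700 × 0.959950
R_sample = 0.0107870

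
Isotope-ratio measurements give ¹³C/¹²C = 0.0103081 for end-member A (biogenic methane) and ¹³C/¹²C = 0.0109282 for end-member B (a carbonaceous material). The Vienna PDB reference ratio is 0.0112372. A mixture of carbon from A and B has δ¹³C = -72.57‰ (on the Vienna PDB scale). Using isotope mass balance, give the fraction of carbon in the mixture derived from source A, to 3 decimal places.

0.817

δ_A = (0.0103081/0.0112372 − 1)×1000 = (0.917319 − 1)×1000 = -82.681‰
δ_B = (0.0109282/0.0112372 − 1)×1000 = (0.972502 − 1)×1000 = -27.498‰
f_A = (δ_mix − δ_B)/(δ_A − δ_B) = (-72.57 − (-27.498))/(-82.681 − (-27.498))
f_A = -45.072 / -55.183 = 0.8168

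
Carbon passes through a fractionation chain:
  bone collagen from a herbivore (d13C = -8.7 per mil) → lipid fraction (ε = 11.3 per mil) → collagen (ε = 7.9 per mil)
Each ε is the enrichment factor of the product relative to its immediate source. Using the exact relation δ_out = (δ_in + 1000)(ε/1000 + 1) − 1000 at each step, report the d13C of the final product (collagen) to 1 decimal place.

step 1: δ = (-8.70 + 1000)·(11.3/1000 + 1) − 1000 = 2.50 per mil
step 2: δ = (2.50 + 1000)·(7.9/1000 + 1) − 1000 = 10.42 per mil

10.4 per mil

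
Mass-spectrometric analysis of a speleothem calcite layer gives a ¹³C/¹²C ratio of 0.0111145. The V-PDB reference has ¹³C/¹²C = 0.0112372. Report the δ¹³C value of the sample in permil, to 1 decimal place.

δ¹³C = (R_sample / R_standard − 1) × 1000
R_sample / R_standard = 0.0111145 / 0.0112372 = 0.989081
δ¹³C = (0.989081 − 1) × 1000 = -10.92 permil

-10.9 permil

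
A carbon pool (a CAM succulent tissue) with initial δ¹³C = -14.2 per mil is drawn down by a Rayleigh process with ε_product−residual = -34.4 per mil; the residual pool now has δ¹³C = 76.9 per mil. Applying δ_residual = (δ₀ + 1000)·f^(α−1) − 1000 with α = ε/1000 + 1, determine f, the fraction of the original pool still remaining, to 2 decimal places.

0.08

α − 1 = ε/1000 = -0.0344
(δ_res + 1000)/(δ₀ + 1000) = (76.9 + 1000)/(-14.2 + 1000) = 1076.9/985.8 = 1.092412
f = 1.092412^(1/-0.0344) = exp(ln(1.092412)/-0.0344) = exp(0.08839/-0.0344)
f = exp(-2.5694) = 0.0766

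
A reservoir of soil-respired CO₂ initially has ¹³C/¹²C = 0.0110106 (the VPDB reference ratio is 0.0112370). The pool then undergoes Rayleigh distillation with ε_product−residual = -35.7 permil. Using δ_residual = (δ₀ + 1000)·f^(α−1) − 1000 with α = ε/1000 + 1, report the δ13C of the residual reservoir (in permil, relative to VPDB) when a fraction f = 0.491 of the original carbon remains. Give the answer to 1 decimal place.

δ₀ = (0.0110106/0.0112370 − 1)×1000 = (0.979852 − 1)×1000 = -20.148 permil
α − 1 = ε/1000 = -0.0357
f^(α−1) = 0.491^(-0.0357) = 1.025719
δ_res = (-20.148 + 1000) × 1.025719 − 1000 = 1005.053 − 1000 = 5.05 permil

5.1 permil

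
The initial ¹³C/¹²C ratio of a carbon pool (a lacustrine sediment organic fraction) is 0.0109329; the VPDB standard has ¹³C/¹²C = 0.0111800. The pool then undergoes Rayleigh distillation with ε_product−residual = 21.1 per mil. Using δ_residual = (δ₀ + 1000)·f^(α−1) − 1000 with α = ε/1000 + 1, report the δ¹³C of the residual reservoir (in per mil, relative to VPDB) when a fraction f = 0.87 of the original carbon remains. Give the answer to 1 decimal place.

-25.0 per mil

δ₀ = (0.0109329/0.0111800 − 1)×1000 = (0.977898 − 1)×1000 = -22.102 per mil
α − 1 = ε/1000 = 0.0211
f^(α−1) = 0.87^(0.0211) = 0.997066
δ_res = (-22.102 + 1000) × 0.997066 − 1000 = 975.029 − 1000 = -24.97 per mil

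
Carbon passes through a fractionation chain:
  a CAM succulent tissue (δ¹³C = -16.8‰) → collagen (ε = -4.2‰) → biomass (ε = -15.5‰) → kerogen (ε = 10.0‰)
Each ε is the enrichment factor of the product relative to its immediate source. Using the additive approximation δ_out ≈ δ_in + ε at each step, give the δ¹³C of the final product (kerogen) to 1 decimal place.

step 1: δ ≈ -16.8 + (-4.2) = -21.0‰
step 2: δ ≈ -21.0 + (-15.5) = -36.5‰
step 3: δ ≈ -36.5 + (10.0) = -26.5‰

-26.5‰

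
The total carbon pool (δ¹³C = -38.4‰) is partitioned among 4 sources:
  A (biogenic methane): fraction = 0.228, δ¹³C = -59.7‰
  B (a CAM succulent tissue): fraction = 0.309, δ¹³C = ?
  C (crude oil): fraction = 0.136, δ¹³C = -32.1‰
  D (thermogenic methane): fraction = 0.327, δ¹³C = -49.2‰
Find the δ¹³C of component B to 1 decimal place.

Isotope mass balance: δ_bulk = Σ fᵢ·δᵢ.
-38.4 = 0.228×(-59.7) + 0.309×δ_B + 0.136×(-32.1) + 0.327×(-49.2)
0.309·δ_B = -38.4 − (-34.066) = -4.334
δ_B = -4.334 / 0.309 = -14.03‰

-14.0‰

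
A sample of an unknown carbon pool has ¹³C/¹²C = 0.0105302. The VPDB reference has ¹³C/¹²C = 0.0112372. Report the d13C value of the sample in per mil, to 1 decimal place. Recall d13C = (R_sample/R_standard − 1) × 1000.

d13C = (R_sample / R_standard − 1) × 1000
R_sample / R_standard = 0.0105302 / 0.0112372 = 0.937084
d13C = (0.937084 − 1) × 1000 = -62.92 per mil

-62.9 per mil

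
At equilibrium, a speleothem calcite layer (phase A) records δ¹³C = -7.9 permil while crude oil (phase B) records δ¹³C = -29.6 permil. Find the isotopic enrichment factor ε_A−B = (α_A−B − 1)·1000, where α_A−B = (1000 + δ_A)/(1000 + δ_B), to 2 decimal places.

22.36 permil

α_A−B = (1000 + -7.9) / (1000 + -29.6) = 992.1 / 970.4 = 1.022362
ε_A−B = (1.022362 − 1) × 1000 = 22.362 permil
(The approximation ε ≈ δ_A − δ_B would give 21.7 permil.)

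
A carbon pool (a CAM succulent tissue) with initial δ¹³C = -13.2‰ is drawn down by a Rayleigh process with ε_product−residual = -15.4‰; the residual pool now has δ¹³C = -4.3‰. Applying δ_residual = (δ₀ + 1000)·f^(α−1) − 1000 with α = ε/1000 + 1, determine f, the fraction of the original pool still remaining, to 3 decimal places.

0.558

α − 1 = ε/1000 = -0.0154
(δ_res + 1000)/(δ₀ + 1000) = (-4.3 + 1000)/(-13.2 + 1000) = 995.7/986.8 = 1.009019
f = 1.009019^(1/-0.0154) = exp(ln(1.009019)/-0.0154) = exp(0.00898/-0.0154)
f = exp(-0.5830) = 0.5582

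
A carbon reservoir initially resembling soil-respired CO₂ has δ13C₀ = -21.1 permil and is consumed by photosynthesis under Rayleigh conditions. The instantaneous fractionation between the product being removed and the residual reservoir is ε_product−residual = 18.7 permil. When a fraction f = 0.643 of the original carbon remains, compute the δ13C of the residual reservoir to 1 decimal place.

Rayleigh residual: δ_res = (δ₀ + 1000)·f^(α−1) − 1000
α = ε/1000 + 1 = 1.01870, so α − 1 = 0.01870
f^(α−1) = 0.643^(0.01870) = 0.991776
δ_res = (-21.1 + 1000) × 0.991776 − 1000 = 970.849 − 1000 = -29.15 permil

-29.2 permil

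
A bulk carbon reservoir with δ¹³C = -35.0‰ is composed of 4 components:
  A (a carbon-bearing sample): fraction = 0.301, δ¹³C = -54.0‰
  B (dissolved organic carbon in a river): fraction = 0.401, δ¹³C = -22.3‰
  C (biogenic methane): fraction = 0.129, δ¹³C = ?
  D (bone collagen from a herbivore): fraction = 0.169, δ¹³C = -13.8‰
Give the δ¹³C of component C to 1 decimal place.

-57.9‰

Isotope mass balance: δ_bulk = Σ fᵢ·δᵢ.
-35.0 = 0.301×(-54.0) + 0.401×(-22.3) + 0.129×δ_C + 0.169×(-13.8)
0.129·δ_C = -35.0 − (-27.529) = -7.471
δ_C = -7.471 / 0.129 = -57.92‰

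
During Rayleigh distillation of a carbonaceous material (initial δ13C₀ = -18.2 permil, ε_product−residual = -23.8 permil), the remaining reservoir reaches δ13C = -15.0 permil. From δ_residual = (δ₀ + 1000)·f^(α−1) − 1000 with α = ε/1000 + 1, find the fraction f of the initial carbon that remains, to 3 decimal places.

α − 1 = ε/1000 = -0.0238
(δ_res + 1000)/(δ₀ + 1000) = (-15.0 + 1000)/(-18.2 + 1000) = 985.0/981.8 = 1.003259
f = 1.003259^(1/-0.0238) = exp(ln(1.003259)/-0.0238) = exp(0.00325/-0.0238)
f = exp(-0.1367) = 0.8722

0.872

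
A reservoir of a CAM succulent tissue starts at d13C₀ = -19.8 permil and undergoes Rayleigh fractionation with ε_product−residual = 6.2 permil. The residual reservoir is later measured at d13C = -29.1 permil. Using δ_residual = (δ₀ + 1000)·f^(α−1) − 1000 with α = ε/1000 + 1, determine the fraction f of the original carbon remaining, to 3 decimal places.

α − 1 = ε/1000 = 0.0062
(δ_res + 1000)/(δ₀ + 1000) = (-29.1 + 1000)/(-19.8 + 1000) = 970.9/980.2 = 0.990512
f = 0.990512^(1/0.0062) = exp(ln(0.990512)/0.0062) = exp(-0.00953/0.0062)
f = exp(-1.5376) = 0.2149

0.215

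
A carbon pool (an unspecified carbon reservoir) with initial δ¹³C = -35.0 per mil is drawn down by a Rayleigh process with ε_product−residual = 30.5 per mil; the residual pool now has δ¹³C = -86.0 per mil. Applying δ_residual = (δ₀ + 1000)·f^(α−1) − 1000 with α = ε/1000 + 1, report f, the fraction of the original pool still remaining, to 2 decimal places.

α − 1 = ε/1000 = 0.0305
(δ_res + 1000)/(δ₀ + 1000) = (-86.0 + 1000)/(-35.0 + 1000) = 914.0/965.0 = 0.947150
f = 0.947150^(1/0.0305) = exp(ln(0.947150)/0.0305) = exp(-0.05430/0.0305)
f = exp(-1.7802) = 0.1686

0.17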